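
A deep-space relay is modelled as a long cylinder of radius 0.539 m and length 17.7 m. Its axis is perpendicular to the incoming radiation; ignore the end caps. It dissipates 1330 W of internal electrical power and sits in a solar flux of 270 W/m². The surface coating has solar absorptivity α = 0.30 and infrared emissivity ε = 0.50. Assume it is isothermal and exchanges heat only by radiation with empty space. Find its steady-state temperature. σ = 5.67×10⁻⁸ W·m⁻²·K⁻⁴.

At steady state, absorbed solar power + internal power = radiated power.
Absorbed: α·S·A_cross = 0.30·270·19.08 = 1546 W (cross-section 2rL).
Total input = 1546 + 1330 = 2876 W.
Radiated: εσ·A_surf·T⁴ with A_surf = 2πrL = 59.94 m².
T⁴ = 2876/(0.50·5.67×10⁻⁸·59.94) = 1.692×10⁹ K⁴.

T ≈ 203 K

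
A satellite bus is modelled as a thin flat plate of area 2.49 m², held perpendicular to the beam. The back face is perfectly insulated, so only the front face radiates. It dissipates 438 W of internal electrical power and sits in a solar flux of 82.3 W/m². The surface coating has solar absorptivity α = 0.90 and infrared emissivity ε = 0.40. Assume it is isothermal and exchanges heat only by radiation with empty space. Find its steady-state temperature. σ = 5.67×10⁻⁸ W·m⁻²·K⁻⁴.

T ≈ 324 K

At steady state, absorbed solar power + internal power = radiated power.
Absorbed: α·S·A_cross = 0.90·82.3·2.490 = 184.4 W (cross-section A).
Total input = 184.4 + 438 = 622.4 W.
Radiated: εσ·A_surf·T⁴ with A_surf = A = 2.490 m².
T⁴ = 622.4/(0.40·5.67×10⁻⁸·2.490) = 1.102×10¹⁰ K⁴.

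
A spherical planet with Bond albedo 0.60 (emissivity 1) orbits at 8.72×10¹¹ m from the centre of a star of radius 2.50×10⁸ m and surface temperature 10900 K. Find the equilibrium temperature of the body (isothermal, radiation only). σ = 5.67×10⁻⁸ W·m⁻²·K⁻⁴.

T ≈ 104 K

The star's surface emits σT_*⁴; at distance d the flux is S = σT_*⁴(R_*/d)².
S = 5.67×10⁻⁸·(10900)⁴·(2.50×10⁸/8.72×10¹¹)² = 65.79 W/m².
For an isothermal sphere T⁴ = (1−a)S/(4σ) = 1.160×10⁸ K⁴.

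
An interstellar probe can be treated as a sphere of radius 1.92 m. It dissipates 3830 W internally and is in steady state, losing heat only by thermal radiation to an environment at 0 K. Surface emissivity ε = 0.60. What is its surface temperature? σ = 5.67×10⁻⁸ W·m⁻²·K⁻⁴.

Steady state: internal power = radiated power, P = εσA T⁴.
Radiating area A = 4πr² = 46.32 m².
T⁴ = P/(εσA) = 3830/(0.60·5.67×10⁻⁸·46.32) = 2.430×10⁹ K⁴.
T = (2.430×10⁹)^(1/4).

T ≈ 222 K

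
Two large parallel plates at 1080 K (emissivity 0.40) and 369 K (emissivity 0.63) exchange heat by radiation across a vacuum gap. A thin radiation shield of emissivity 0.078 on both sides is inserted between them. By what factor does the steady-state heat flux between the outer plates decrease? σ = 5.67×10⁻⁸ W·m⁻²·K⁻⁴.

Without shield: q₀ = σΔ(T⁴)/(1/ε₁+1/ε₂−1) with denominator 3.087.
With shield the two gaps are in series; the resistances add: (1/ε₁+1/ε_s−1)+(1/ε_s+1/ε₂−1) = 14.32+13.41 = 27.73.
Heat-flux ratio q₀/q = 27.73/3.087.

factor ≈ 8.98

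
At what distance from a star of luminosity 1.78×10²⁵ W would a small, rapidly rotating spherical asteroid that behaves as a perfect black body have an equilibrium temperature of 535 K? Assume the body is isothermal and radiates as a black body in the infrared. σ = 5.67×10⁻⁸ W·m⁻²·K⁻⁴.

For an isothermal black-emitting sphere, (1−a)S·πr² = σ·4πr²·T⁴ ⇒ S = 4σT⁴/(1−a).
S = 4·5.67×10⁻⁸·(535)⁴/1.00 = 18580 W/m².
Flux falls as S = L/(4πd²), so d = √(L/(4πS)) = √(1.78×10²⁵/(4π·18580)).

d ≈ 8.73×10⁹ m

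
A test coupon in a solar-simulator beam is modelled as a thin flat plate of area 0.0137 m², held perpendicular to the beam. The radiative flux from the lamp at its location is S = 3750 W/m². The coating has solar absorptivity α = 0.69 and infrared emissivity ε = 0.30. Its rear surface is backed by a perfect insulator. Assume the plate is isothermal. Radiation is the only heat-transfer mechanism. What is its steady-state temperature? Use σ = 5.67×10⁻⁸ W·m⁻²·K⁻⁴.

At equilibrium, absorbed power = emitted power.
Absorbing cross-section = A = 0.01370 m²; emitting surface = A = 0.01370 m² (ratio 1).
αS·A_cross = εσ·A_surf·T⁴  ⇒  T⁴ = αS/(ε·1σ).
T⁴ = 0.690·3750/(0.30·1·5.67×10⁻⁸) = 1.521×10¹¹ K⁴.
T = (1.521×10¹¹)^(1/4).

T ≈ 625 K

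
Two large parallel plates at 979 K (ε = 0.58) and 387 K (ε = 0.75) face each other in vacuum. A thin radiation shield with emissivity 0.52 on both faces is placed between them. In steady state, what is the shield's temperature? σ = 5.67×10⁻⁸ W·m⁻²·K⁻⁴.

T_s ≈ 812 K

In steady state the net flux on the hot side equals that on the cold side.
σ(T₁⁴−T_s⁴)/D₁ = σ(T_s⁴−T₂⁴)/D₂, with D₁ = 1/ε₁+1/ε_s−1 = 2.647, D₂ = 1/ε_s+1/ε₂−1 = 2.256.
Solve for T_s⁴: T_s⁴ = (D₂·T₁⁴ + D₁·T₂⁴)/(D₁+D₂) = 4.348×10¹¹ K⁴.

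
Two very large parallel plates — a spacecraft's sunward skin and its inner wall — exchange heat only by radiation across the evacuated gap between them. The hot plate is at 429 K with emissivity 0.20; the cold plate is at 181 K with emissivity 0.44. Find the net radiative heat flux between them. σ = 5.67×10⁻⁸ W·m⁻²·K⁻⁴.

For two infinite grey parallel plates, q = σ(T₁⁴ − T₂⁴)/(1/ε₁ + 1/ε₂ − 1).
T₁⁴ − T₂⁴ = 3.387×10¹⁰ − 1.073×10⁹ = 3.280×10¹⁰ K⁴.
1/ε₁ + 1/ε₂ − 1 = 5.000 + 2.273 − 1 = 6.273.
q = 5.67×10⁻⁸ × 3.280×10¹⁰ / 6.273.

q ≈ 296 W/m²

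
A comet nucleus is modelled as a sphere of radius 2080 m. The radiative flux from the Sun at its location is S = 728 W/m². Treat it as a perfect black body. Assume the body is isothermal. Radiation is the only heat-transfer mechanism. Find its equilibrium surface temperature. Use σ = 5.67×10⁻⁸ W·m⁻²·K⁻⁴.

T ≈ 238 K

At equilibrium, absorbed power = emitted power.
Absorbing cross-section = πr² = 1.359×10⁷ m²; emitting surface = 4πr² = 5.437×10⁷ m² (ratio 4).
S·A_cross = εσ·A_surf·T⁴  ⇒  T⁴ = S/(4σ).
T⁴ = 1.00·728/(4·5.67×10⁻⁸) = 3.210×10⁹ K⁴.
T = (3.210×10⁹)^(1/4).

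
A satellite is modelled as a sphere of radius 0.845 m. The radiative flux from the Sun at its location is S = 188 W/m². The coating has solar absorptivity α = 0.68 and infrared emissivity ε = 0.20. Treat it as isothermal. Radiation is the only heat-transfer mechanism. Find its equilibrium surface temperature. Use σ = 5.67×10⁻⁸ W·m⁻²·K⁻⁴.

At equilibrium, absorbed power = emitted power.
Absorbing cross-section = πr² = 2.243 m²; emitting surface = 4πr² = 8.973 m² (ratio 4).
αS·A_cross = εσ·A_surf·T⁴  ⇒  T⁴ = αS/(ε·4σ).
T⁴ = 0.680·188/(0.20·4·5.67×10⁻⁸) = 2.818×10⁹ K⁴.
T = (2.818×10⁹)^(1/4).

T ≈ 230 K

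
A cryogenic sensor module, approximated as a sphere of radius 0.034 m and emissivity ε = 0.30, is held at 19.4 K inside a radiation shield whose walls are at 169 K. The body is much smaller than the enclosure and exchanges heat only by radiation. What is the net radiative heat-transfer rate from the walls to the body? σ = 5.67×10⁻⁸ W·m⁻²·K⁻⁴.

For a small grey body in a large enclosure: P_net = εσA(T_body⁴ − T_wall⁴).
A = 4πr² = 0.01453 m²; T_body⁴ − T_wall⁴ = 1.416×10⁵ − 8.157×10⁸ = -8.156×10⁸ K⁴.
|P_net| = 0.30·5.67×10⁻⁸·0.01453·8.156×10⁸.

P_net ≈ 0.202 W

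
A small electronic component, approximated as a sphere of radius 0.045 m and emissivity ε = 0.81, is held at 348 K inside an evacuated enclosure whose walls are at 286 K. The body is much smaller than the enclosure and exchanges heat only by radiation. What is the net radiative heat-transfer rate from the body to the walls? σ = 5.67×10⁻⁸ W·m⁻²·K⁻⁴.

P_net ≈ 9.32 W

For a small grey body in a large enclosure: P_net = εσA(T_body⁴ − T_wall⁴).
A = 4πr² = 0.02545 m²; T_body⁴ − T_wall⁴ = 1.467×10¹⁰ − 6.691×10⁹ = 7.976×10⁹ K⁴.
|P_net| = 0.81·5.67×10⁻⁸·0.02545·7.976×10⁹.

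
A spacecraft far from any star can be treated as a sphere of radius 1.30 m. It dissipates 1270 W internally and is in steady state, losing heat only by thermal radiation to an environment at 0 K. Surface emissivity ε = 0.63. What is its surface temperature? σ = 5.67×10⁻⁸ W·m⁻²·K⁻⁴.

T ≈ 202 K

Steady state: internal power = radiated power, P = εσA T⁴.
Radiating area A = 4πr² = 21.24 m².
T⁴ = P/(εσA) = 1270/(0.63·5.67×10⁻⁸·21.24) = 1.674×10⁹ K⁴.
T = (1.674×10⁹)^(1/4).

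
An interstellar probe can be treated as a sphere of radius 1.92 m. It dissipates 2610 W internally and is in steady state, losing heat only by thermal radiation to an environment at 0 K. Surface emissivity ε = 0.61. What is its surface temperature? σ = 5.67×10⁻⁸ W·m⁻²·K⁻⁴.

Steady state: internal power = radiated power, P = εσA T⁴.
Radiating area A = 4πr² = 46.32 m².
T⁴ = P/(εσA) = 2610/(0.61·5.67×10⁻⁸·46.32) = 1.629×10⁹ K⁴.
T = (1.629×10⁹)^(1/4).

T ≈ 201 K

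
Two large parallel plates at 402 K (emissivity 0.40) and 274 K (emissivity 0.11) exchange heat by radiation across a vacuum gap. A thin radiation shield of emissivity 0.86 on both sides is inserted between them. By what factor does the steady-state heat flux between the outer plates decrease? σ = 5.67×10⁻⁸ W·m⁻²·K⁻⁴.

factor ≈ 1.13

Without shield: q₀ = σΔ(T⁴)/(1/ε₁+1/ε₂−1) with denominator 10.59.
With shield the two gaps are in series; the resistances add: (1/ε₁+1/ε_s−1)+(1/ε_s+1/ε₂−1) = 2.663+9.254 = 11.92.
Heat-flux ratio q₀/q = 11.92/10.59.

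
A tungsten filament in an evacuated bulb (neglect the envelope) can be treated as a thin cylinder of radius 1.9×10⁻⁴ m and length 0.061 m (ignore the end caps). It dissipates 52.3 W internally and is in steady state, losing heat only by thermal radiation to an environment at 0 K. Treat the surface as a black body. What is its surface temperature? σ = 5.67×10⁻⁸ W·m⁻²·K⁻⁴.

T ≈ 1890 K

Steady state: internal power = radiated power, P = εσA T⁴.
Radiating area A = 2πrL = 7.282×10⁻⁵ m².
T⁴ = P/(εσA) = 52.3/(1.0·5.67×10⁻⁸·7.282×10⁻⁵) = 1.267×10¹³ K⁴.
T = (1.267×10¹³)^(1/4).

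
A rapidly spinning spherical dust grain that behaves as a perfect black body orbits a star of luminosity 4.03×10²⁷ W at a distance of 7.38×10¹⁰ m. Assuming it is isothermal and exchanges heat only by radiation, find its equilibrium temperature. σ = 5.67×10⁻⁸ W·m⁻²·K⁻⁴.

T ≈ 714 K

First find the stellar flux at distance d: S = L/(4πd²) = 4.03×10²⁷/(4π·(7.38×10¹⁰)²) = 58880 W/m².
For an isothermal sphere, absorbed (1−a)S·πr² = emitted σ·4πr²·T⁴, so T⁴ = (1−a)S/(4σ).
T⁴ = 1.00·58880/(4·5.67×10⁻⁸) = 2.596×10¹¹ K⁴.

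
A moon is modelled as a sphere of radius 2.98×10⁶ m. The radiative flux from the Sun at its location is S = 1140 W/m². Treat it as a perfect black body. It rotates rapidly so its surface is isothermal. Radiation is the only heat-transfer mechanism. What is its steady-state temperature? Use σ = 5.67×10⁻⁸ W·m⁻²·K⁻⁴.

At equilibrium, absorbed power = emitted power.
Absorbing cross-section = πr² = 2.790×10¹³ m²; emitting surface = 4πr² = 1.116×10¹⁴ m² (ratio 4).
S·A_cross = εσ·A_surf·T⁴  ⇒  T⁴ = S/(4σ).
T⁴ = 1.00·1140/(4·5.67×10⁻⁸) = 5.026×10⁹ K⁴.
T = (5.026×10⁹)^(1/4).

T ≈ 266 K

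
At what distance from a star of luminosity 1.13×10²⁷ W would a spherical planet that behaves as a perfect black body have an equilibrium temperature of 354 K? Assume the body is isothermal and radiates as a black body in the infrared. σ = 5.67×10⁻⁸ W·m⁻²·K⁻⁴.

d ≈ 1.59×10¹¹ m

For an isothermal black-emitting sphere, (1−a)S·πr² = σ·4πr²·T⁴ ⇒ S = 4σT⁴/(1−a).
S = 4·5.67×10⁻⁸·(354)⁴/1.00 = 3562 W/m².
Flux falls as S = L/(4πd²), so d = √(L/(4πS)) = √(1.13×10²⁷/(4π·3562)).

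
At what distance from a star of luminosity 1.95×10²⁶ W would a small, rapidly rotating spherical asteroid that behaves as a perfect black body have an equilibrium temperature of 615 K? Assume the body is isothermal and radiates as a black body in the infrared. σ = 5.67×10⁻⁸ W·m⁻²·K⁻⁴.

d ≈ 2.19×10¹⁰ m

For an isothermal black-emitting sphere, (1−a)S·πr² = σ·4πr²·T⁴ ⇒ S = 4σT⁴/(1−a).
S = 4·5.67×10⁻⁸·(615)⁴/1.00 = 32440 W/m².
Flux falls as S = L/(4πd²), so d = √(L/(4πS)) = √(1.95×10²⁶/(4π·32440)).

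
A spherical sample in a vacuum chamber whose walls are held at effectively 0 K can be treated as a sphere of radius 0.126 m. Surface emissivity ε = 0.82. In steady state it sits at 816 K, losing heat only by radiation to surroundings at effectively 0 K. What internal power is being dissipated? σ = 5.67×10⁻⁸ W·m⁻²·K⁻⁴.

Steady state: P = εσA T⁴.
A = 4πr² = 0.1995 m²; T⁴ = (816)⁴ = 4.434×10¹¹ K⁴.
P = 0.82 × 5.67×10⁻⁸ × 0.1995 × 4.434×10¹¹.

P ≈ 4110 W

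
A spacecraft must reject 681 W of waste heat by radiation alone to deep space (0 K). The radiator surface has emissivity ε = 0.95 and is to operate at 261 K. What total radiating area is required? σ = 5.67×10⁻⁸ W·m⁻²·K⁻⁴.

P = εσA T⁴ ⇒ A = P/(εσT⁴).
T⁴ = 4.640×10⁹ K⁴.
A = 681/(0.95 × 5.67×10⁻⁸ × 4.640×10⁹).

A ≈ 2.72 m²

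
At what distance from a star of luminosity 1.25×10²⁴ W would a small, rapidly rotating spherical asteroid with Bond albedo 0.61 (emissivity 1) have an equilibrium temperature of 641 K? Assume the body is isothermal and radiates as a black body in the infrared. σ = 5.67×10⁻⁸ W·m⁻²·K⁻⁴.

d ≈ 1.01×10⁹ m

For an isothermal black-emitting sphere, (1−a)S·πr² = σ·4πr²·T⁴ ⇒ S = 4σT⁴/(1−a).
S = 4·5.67×10⁻⁸·(641)⁴/0.390 = 98180 W/m².
Flux falls as S = L/(4πd²), so d = √(L/(4πS)) = √(1.25×10²⁴/(4π·98180)).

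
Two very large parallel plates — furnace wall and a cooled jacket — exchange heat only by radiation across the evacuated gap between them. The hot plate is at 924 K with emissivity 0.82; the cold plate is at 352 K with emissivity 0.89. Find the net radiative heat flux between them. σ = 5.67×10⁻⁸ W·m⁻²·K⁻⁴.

For two infinite grey parallel plates, q = σ(T₁⁴ − T₂⁴)/(1/ε₁ + 1/ε₂ − 1).
T₁⁴ − T₂⁴ = 7.289×10¹¹ − 1.535×10¹⁰ = 7.136×10¹¹ K⁴.
1/ε₁ + 1/ε₂ − 1 = 1.220 + 1.124 − 1 = 1.343.
q = 5.67×10⁻⁸ × 7.136×10¹¹ / 1.343.

q ≈ 30100 W/m²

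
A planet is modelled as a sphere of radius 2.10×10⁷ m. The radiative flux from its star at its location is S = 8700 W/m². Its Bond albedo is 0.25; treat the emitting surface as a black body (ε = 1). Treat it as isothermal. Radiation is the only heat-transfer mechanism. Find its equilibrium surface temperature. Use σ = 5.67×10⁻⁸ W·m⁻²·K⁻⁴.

At equilibrium, absorbed power = emitted power.
Absorbing cross-section = πr² = 1.385×10¹⁵ m²; emitting surface = 4πr² = 5.542×10¹⁵ m² (ratio 4).
(1−a)S·A_cross = εσ·A_surf·T⁴  ⇒  T⁴ = (1−a)S/(4σ).
T⁴ = 0.750·8700/(4·5.67×10⁻⁸) = 2.877×10¹⁰ K⁴.
T = (2.877×10¹⁰)^(1/4).

T ≈ 412 K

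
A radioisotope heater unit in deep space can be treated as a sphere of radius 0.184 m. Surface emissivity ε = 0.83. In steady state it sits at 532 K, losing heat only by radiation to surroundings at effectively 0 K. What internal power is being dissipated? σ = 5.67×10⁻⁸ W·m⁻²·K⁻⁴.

P ≈ 1600 W

Steady state: P = εσA T⁴.
A = 4πr² = 0.4254 m²; T⁴ = (532)⁴ = 8.010×10¹⁰ K⁴.
P = 0.83 × 5.67×10⁻⁸ × 0.4254 × 8.010×10¹⁰.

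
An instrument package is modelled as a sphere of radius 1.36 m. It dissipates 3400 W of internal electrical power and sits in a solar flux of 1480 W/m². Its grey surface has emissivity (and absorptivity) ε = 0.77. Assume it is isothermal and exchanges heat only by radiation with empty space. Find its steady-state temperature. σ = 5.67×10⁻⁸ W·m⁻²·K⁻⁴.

T ≈ 315 K

At steady state, absorbed solar power + internal power = radiated power.
Absorbed: α·S·A_cross = 0.77·1480·5.811 = 6622 W (cross-section πr²).
Total input = 6622 + 3400 = 10020 W.
Radiated: εσ·A_surf·T⁴ with A_surf = 4πr² = 23.24 m².
T⁴ = 10020/(0.77·5.67×10⁻⁸·23.24) = 9.876×10⁹ K⁴.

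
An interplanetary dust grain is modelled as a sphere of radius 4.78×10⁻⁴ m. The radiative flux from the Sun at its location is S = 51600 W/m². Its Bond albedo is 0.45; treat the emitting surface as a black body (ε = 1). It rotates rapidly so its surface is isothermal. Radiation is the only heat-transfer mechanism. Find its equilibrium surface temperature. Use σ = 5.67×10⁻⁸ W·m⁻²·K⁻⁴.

T ≈ 595 K

At equilibrium, absorbed power = emitted power.
Absorbing cross-section = πr² = 7.178×10⁻⁷ m²; emitting surface = 4πr² = 2.871×10⁻⁶ m² (ratio 4).
(1−a)S·A_cross = εσ·A_surf·T⁴  ⇒  T⁴ = (1−a)S/(4σ).
T⁴ = 0.550·51600/(4·5.67×10⁻⁸) = 1.251×10¹¹ K⁴.
T = (1.251×10¹¹)^(1/4).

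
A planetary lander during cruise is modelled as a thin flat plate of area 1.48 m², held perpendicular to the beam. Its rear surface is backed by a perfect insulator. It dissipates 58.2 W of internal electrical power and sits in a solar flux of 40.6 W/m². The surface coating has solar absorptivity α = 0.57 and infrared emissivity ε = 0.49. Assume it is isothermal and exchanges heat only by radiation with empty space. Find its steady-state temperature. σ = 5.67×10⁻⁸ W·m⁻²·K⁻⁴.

At steady state, absorbed solar power + internal power = radiated power.
Absorbed: α·S·A_cross = 0.57·40.6·1.480 = 34.25 W (cross-section A).
Total input = 34.25 + 58.2 = 92.45 W.
Radiated: εσ·A_surf·T⁴ with A_surf = A = 1.480 m².
T⁴ = 92.45/(0.49·5.67×10⁻⁸·1.480) = 2.248×10⁹ K⁴.

T ≈ 218 K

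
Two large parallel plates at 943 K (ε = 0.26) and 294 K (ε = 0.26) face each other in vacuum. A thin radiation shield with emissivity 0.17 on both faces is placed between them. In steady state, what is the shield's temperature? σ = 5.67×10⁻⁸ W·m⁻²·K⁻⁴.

T_s ≈ 795 K

In steady state the net flux on the hot side equals that on the cold side.
σ(T₁⁴−T_s⁴)/D₁ = σ(T_s⁴−T₂⁴)/D₂, with D₁ = 1/ε₁+1/ε_s−1 = 8.729, D₂ = 1/ε_s+1/ε₂−1 = 8.729.
Solve for T_s⁴: T_s⁴ = (D₂·T₁⁴ + D₁·T₂⁴)/(D₁+D₂) = 3.991×10¹¹ K⁴.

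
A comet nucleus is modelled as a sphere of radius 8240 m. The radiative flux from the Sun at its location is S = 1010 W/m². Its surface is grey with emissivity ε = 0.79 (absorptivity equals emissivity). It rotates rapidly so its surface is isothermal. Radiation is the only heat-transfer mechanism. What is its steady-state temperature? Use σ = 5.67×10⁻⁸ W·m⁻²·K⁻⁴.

At equilibrium, absorbed power = emitted power.
Absorbing cross-section = πr² = 2.133×10⁸ m²; emitting surface = 4πr² = 8.532×10⁸ m² (ratio 4).
εS·A_cross = εσ·A_surf·T⁴  ⇒  T⁴ = S/(4σ)   (ε cancels).
T⁴ = 1010/(4·5.67×10⁻⁸) = 4.453×10⁹ K⁴.
T = (4.453×10⁹)^(1/4).

T ≈ 258 K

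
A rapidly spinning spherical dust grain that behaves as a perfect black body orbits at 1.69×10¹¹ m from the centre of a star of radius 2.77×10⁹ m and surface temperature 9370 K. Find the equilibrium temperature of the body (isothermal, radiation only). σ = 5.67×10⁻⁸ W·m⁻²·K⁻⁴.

The star's surface emits σT_*⁴; at distance d the flux is S = σT_*⁴(R_*/d)².
S = 5.67×10⁻⁸·(9370)⁴·(2.77×10⁹/1.69×10¹¹)² = 1.174×10⁵ W/m².
For an isothermal sphere T⁴ = (1−a)S/(4σ) = 5.177×10¹¹ K⁴.

T ≈ 848 K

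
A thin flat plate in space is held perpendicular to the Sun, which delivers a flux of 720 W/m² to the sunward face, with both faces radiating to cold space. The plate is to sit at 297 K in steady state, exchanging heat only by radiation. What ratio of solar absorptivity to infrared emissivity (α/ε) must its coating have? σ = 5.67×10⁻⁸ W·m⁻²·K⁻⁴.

α/ε ≈ 1.23

Balance: αS·A = εσ·2A·T⁴ ⇒ α/ε = 2σT⁴/S.
α/ε = 2·5.67×10⁻⁸·(297)⁴/720 = 2·5.67×10⁻⁸·7.781×10⁹/720.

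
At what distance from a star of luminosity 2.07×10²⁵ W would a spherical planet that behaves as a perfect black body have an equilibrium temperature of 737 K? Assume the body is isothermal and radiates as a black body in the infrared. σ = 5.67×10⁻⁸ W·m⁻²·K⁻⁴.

For an isothermal black-emitting sphere, (1−a)S·πr² = σ·4πr²·T⁴ ⇒ S = 4σT⁴/(1−a).
S = 4·5.67×10⁻⁸·(737)⁴/1.00 = 66910 W/m².
Flux falls as S = L/(4πd²), so d = √(L/(4πS)) = √(2.07×10²⁵/(4π·66910)).

d ≈ 4.96×10⁹ m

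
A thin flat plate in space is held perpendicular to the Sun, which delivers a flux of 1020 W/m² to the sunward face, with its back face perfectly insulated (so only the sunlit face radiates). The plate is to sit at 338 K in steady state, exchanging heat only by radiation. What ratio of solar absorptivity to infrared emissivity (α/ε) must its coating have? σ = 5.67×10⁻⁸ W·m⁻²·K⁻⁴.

α/ε ≈ 0.726

Balance: αS·A = εσ·1A·T⁴ ⇒ α/ε = σT⁴/S.
α/ε = 5.67×10⁻⁸·(338)⁴/1020 = 5.67×10⁻⁸·1.305×10¹⁰/1020.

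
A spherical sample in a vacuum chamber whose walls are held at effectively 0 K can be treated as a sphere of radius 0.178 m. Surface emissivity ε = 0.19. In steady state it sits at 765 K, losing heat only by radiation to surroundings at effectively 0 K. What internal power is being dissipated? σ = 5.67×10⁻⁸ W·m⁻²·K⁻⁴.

Steady state: P = εσA T⁴.
A = 4πr² = 0.3982 m²; T⁴ = (765)⁴ = 3.425×10¹¹ K⁴.
P = 0.19 × 5.67×10⁻⁸ × 0.3982 × 3.425×10¹¹.

P ≈ 1470 W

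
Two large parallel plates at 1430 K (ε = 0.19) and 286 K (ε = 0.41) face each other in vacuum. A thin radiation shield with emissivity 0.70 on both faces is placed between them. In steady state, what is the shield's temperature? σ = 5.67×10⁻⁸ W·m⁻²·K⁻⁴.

In steady state the net flux on the hot side equals that on the cold side.
σ(T₁⁴−T_s⁴)/D₁ = σ(T_s⁴−T₂⁴)/D₂, with D₁ = 1/ε₁+1/ε_s−1 = 5.692, D₂ = 1/ε_s+1/ε₂−1 = 2.868.
Solve for T_s⁴: T_s⁴ = (D₂·T₁⁴ + D₁·T₂⁴)/(D₁+D₂) = 1.405×10¹² K⁴.

T_s ≈ 1090 K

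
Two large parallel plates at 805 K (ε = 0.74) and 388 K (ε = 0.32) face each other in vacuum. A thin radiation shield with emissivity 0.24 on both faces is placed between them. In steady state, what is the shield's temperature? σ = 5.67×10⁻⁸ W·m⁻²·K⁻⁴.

T_s ≈ 710 K

In steady state the net flux on the hot side equals that on the cold side.
σ(T₁⁴−T_s⁴)/D₁ = σ(T_s⁴−T₂⁴)/D₂, with D₁ = 1/ε₁+1/ε_s−1 = 4.518, D₂ = 1/ε_s+1/ε₂−1 = 6.292.
Solve for T_s⁴: T_s⁴ = (D₂·T₁⁴ + D₁·T₂⁴)/(D₁+D₂) = 2.539×10¹¹ K⁴.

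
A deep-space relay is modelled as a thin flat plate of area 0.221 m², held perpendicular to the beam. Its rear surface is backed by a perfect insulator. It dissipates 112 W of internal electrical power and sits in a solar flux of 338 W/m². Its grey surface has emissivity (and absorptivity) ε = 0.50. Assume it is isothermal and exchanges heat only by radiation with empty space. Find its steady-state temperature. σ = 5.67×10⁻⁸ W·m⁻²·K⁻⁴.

T ≈ 393 K

At steady state, absorbed solar power + internal power = radiated power.
Absorbed: α·S·A_cross = 0.50·338·0.2210 = 37.35 W (cross-section A).
Total input = 37.35 + 112 = 149.3 W.
Radiated: εσ·A_surf·T⁴ with A_surf = A = 0.2210 m².
T⁴ = 149.3/(0.50·5.67×10⁻⁸·0.2210) = 2.384×10¹⁰ K⁴.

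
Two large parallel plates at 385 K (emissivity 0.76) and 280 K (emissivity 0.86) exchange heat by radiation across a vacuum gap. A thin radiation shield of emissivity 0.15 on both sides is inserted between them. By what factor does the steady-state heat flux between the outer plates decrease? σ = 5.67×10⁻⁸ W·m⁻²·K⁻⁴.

factor ≈ 9.34

Without shield: q₀ = σΔ(T⁴)/(1/ε₁+1/ε₂−1) with denominator 1.479.
With shield the two gaps are in series; the resistances add: (1/ε₁+1/ε_s−1)+(1/ε_s+1/ε₂−1) = 6.982+6.829 = 13.81.
Heat-flux ratio q₀/q = 13.81/1.479.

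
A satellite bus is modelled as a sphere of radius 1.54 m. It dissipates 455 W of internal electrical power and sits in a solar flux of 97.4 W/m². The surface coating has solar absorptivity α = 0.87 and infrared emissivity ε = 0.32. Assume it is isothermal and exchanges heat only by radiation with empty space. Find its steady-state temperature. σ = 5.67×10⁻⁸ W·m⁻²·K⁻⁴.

T ≈ 212 K

At steady state, absorbed solar power + internal power = radiated power.
Absorbed: α·S·A_cross = 0.87·97.4·7.451 = 631.3 W (cross-section πr²).
Total input = 631.3 + 455 = 1086 W.
Radiated: εσ·A_surf·T⁴ with A_surf = 4πr² = 29.80 m².
T⁴ = 1086/(0.32·5.67×10⁻⁸·29.80) = 2.009×10⁹ K⁴.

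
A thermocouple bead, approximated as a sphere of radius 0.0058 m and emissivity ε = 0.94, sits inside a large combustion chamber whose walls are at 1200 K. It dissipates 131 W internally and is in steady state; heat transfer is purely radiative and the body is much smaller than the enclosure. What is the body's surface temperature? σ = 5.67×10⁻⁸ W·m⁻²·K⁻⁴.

For a small grey body in a large enclosure, net radiated power = εσA(T⁴ − T_w⁴).
Steady state: P = εσA(T⁴ − T_w⁴) with A = 4πr² = 4.227×10⁻⁴ m².
T⁴ = P/(εσA) + T_w⁴ = 131/(0.94·5.67×10⁻⁸·4.227×10⁻⁴) + (1200)⁴
    = 5.814×10¹² + 2.074×10¹² = 7.888×10¹² K⁴.

T ≈ 1680 K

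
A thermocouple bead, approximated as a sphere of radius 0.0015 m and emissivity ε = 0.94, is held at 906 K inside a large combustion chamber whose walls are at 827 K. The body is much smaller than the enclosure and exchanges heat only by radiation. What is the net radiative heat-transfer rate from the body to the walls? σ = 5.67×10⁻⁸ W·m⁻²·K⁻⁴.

P_net ≈ 0.310 W

For a small grey body in a large enclosure: P_net = εσA(T_body⁴ − T_wall⁴).
A = 4πr² = 2.827×10⁻⁵ m²; T_body⁴ − T_wall⁴ = 6.738×10¹¹ − 4.678×10¹¹ = 2.060×10¹¹ K⁴.
|P_net| = 0.94·5.67×10⁻⁸·2.827×10⁻⁵·2.060×10¹¹.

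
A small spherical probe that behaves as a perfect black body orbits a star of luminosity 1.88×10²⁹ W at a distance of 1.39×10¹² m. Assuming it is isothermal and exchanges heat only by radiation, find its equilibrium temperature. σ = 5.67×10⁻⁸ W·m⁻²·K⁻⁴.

First find the stellar flux at distance d: S = L/(4πd²) = 1.88×10²⁹/(4π·(1.39×10¹²)²) = 7743 W/m².
For an isothermal sphere, absorbed (1−a)S·πr² = emitted σ·4πr²·T⁴, so T⁴ = (1−a)S/(4σ).
T⁴ = 1.00·7743/(4·5.67×10⁻⁸) = 3.414×10¹⁰ K⁴.

T ≈ 430 K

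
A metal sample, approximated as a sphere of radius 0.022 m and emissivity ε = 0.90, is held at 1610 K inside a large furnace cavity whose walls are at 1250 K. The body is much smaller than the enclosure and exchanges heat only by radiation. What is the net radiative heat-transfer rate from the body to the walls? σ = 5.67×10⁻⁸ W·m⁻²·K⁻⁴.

P_net ≈ 1330 W

For a small grey body in a large enclosure: P_net = εσA(T_body⁴ − T_wall⁴).
A = 4πr² = 0.006082 m²; T_body⁴ − T_wall⁴ = 6.719×10¹² − 2.441×10¹² = 4.278×10¹² K⁴.
|P_net| = 0.90·5.67×10⁻⁸·0.006082·4.278×10¹².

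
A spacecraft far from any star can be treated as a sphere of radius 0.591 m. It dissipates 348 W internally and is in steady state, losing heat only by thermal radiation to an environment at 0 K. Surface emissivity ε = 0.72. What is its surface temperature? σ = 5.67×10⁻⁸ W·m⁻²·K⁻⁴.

T ≈ 210 K

Steady state: internal power = radiated power, P = εσA T⁴.
Radiating area A = 4πr² = 4.389 m².
T⁴ = P/(εσA) = 348/(0.72·5.67×10⁻⁸·4.389) = 1.942×10⁹ K⁴.
T = (1.942×10⁹)^(1/4).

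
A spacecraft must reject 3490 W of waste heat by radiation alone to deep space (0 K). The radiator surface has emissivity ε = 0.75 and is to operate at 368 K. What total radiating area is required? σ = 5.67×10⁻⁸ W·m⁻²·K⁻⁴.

A ≈ 4.47 m²

P = εσA T⁴ ⇒ A = P/(εσT⁴).
T⁴ = 1.834×10¹⁰ K⁴.
A = 3490/(0.75 × 5.67×10⁻⁸ × 1.834×10¹⁰).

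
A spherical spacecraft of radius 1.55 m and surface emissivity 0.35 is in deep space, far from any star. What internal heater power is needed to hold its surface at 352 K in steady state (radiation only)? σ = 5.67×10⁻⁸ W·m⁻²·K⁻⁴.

P ≈ 9200 W

P = εσ·4πr²·T⁴.
4πr² = 30.19 m²; T⁴ = 1.535×10¹⁰ K⁴.
P = 0.35·5.67×10⁻⁸·30.19·1.535×10¹⁰.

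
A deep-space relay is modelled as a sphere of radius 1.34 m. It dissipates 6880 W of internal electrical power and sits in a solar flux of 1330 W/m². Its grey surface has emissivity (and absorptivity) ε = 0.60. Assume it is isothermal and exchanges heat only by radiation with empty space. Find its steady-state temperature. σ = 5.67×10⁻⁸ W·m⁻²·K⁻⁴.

At steady state, absorbed solar power + internal power = radiated power.
Absorbed: α·S·A_cross = 0.60·1330·5.641 = 4502 W (cross-section πr²).
Total input = 4502 + 6880 = 11380 W.
Radiated: εσ·A_surf·T⁴ with A_surf = 4πr² = 22.56 m².
T⁴ = 11380/(0.60·5.67×10⁻⁸·22.56) = 1.483×10¹⁰ K⁴.

T ≈ 349 K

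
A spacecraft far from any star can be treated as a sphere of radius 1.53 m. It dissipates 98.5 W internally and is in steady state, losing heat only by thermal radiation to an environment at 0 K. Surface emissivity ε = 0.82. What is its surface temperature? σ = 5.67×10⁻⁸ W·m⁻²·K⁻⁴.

Steady state: internal power = radiated power, P = εσA T⁴.
Radiating area A = 4πr² = 29.42 m².
T⁴ = P/(εσA) = 98.5/(0.82·5.67×10⁻⁸·29.42) = 7.202×10⁷ K⁴.
T = (7.202×10⁷)^(1/4).

T ≈ 92.1 K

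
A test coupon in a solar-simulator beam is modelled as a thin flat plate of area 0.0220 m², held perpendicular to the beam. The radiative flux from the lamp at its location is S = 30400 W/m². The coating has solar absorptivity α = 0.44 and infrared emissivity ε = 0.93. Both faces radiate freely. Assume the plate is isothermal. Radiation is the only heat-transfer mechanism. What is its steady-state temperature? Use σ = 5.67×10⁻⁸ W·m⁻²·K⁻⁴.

T ≈ 597 K

At equilibrium, absorbed power = emitted power.
Absorbing cross-section = A = 0.02200 m²; emitting surface = 2A = 0.04400 m² (ratio 2).
αS·A_cross = εσ·A_surf·T⁴  ⇒  T⁴ = αS/(ε·2σ).
T⁴ = 0.440·30400/(0.93·2·5.67×10⁻⁸) = 1.268×10¹¹ K⁴.
T = (1.268×10¹¹)^(1/4).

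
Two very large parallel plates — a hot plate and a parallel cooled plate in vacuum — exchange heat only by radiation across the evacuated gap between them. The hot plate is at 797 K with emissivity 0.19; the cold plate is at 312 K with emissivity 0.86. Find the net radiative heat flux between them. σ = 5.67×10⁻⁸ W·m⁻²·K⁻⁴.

For two infinite grey parallel plates, q = σ(T₁⁴ − T₂⁴)/(1/ε₁ + 1/ε₂ − 1).
T₁⁴ − T₂⁴ = 4.035×10¹¹ − 9.476×10⁹ = 3.940×10¹¹ K⁴.
1/ε₁ + 1/ε₂ − 1 = 5.263 + 1.163 − 1 = 5.426.
q = 5.67×10⁻⁸ × 3.940×10¹¹ / 5.426.

q ≈ 4120 W/m²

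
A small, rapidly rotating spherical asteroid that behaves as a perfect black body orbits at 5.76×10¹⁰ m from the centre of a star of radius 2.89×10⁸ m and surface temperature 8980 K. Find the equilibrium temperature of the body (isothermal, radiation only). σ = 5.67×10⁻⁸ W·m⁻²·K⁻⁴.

The star's surface emits σT_*⁴; at distance d the flux is S = σT_*⁴(R_*/d)².
S = 5.67×10⁻⁸·(8980)⁴·(2.89×10⁸/5.76×10¹⁰)² = 9282 W/m².
For an isothermal sphere T⁴ = (1−a)S/(4σ) = 4.093×10¹⁰ K⁴.

T ≈ 450 K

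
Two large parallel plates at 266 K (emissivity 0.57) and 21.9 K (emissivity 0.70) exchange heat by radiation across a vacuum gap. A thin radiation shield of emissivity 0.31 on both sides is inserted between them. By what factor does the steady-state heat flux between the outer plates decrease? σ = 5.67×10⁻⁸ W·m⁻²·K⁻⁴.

Without shield: q₀ = σΔ(T⁴)/(1/ε₁+1/ε₂−1) with denominator 2.183.
With shield the two gaps are in series; the resistances add: (1/ε₁+1/ε_s−1)+(1/ε_s+1/ε₂−1) = 3.980+3.654 = 7.635.
Heat-flux ratio q₀/q = 7.635/2.183.

factor ≈ 3.50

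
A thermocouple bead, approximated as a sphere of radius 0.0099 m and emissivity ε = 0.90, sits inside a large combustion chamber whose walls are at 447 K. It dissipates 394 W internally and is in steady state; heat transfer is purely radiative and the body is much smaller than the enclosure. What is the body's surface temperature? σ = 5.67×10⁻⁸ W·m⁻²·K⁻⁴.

T ≈ 1580 K

For a small grey body in a large enclosure, net radiated power = εσA(T⁴ − T_w⁴).
Steady state: P = εσA(T⁴ − T_w⁴) with A = 4πr² = 0.001232 m².
T⁴ = P/(εσA) + T_w⁴ = 394/(0.90·5.67×10⁻⁸·0.001232) + (447)⁴
    = 6.269×10¹² + 3.992×10¹⁰ = 6.309×10¹² K⁴.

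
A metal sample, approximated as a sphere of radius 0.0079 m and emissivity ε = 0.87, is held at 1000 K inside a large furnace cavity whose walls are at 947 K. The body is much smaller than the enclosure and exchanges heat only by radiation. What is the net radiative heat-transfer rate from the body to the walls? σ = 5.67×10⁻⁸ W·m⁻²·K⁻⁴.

P_net ≈ 7.57 W

For a small grey body in a large enclosure: P_net = εσA(T_body⁴ − T_wall⁴).
A = 4πr² = 7.843×10⁻⁴ m²; T_body⁴ − T_wall⁴ = 1.000×10¹² − 8.043×10¹¹ = 1.957×10¹¹ K⁴.
|P_net| = 0.87·5.67×10⁻⁸·7.843×10⁻⁴·1.957×10¹¹.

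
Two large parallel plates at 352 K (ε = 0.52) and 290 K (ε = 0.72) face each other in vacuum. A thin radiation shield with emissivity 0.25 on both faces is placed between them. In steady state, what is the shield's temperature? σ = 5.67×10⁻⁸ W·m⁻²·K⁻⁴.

T_s ≈ 324 K

In steady state the net flux on the hot side equals that on the cold side.
σ(T₁⁴−T_s⁴)/D₁ = σ(T_s⁴−T₂⁴)/D₂, with D₁ = 1/ε₁+1/ε_s−1 = 4.923, D₂ = 1/ε_s+1/ε₂−1 = 4.389.
Solve for T_s⁴: T_s⁴ = (D₂·T₁⁴ + D₁·T₂⁴)/(D₁+D₂) = 1.098×10¹⁰ K⁴.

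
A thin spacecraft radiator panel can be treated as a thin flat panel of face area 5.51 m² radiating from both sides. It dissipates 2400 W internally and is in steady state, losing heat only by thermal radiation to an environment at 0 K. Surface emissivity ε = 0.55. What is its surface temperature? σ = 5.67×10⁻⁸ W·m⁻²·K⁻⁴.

T ≈ 289 K

Steady state: internal power = radiated power, P = εσA T⁴.
Radiating area A = 2·5.51 = 11.02 m².
T⁴ = P/(εσA) = 2400/(0.55·5.67×10⁻⁸·11.02) = 6.984×10⁹ K⁴.
T = (6.984×10⁹)^(1/4).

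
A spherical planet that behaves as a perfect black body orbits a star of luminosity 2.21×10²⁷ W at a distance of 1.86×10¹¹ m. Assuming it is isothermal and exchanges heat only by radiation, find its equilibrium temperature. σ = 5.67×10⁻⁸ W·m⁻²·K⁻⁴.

First find the stellar flux at distance d: S = L/(4πd²) = 2.21×10²⁷/(4π·(1.86×10¹¹)²) = 5083 W/m².
For an isothermal sphere, absorbed (1−a)S·πr² = emitted σ·4πr²·T⁴, so T⁴ = (1−a)S/(4σ).
T⁴ = 1.00·5083/(4·5.67×10⁻⁸) = 2.241×10¹⁰ K⁴.

T ≈ 387 K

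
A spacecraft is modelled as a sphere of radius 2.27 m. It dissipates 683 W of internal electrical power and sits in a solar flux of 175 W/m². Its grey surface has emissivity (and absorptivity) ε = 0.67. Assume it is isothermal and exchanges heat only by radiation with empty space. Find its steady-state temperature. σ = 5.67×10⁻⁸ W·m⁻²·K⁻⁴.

At steady state, absorbed solar power + internal power = radiated power.
Absorbed: α·S·A_cross = 0.67·175·16.19 = 1898 W (cross-section πr²).
Total input = 1898 + 683 = 2581 W.
Radiated: εσ·A_surf·T⁴ with A_surf = 4πr² = 64.75 m².
T⁴ = 2581/(0.67·5.67×10⁻⁸·64.75) = 1.049×10⁹ K⁴.

T ≈ 180 K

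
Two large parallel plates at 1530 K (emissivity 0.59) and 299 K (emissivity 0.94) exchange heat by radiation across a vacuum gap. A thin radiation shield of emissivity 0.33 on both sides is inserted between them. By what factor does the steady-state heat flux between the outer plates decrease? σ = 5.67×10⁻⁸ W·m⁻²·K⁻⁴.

factor ≈ 3.88

Without shield: q₀ = σΔ(T⁴)/(1/ε₁+1/ε₂−1) with denominator 1.759.
With shield the two gaps are in series; the resistances add: (1/ε₁+1/ε_s−1)+(1/ε_s+1/ε₂−1) = 3.725+3.094 = 6.819.
Heat-flux ratio q₀/q = 6.819/1.759.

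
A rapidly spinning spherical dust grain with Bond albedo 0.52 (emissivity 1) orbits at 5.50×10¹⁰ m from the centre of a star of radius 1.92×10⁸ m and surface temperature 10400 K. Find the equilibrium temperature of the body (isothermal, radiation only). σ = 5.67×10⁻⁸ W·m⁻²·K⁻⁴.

T ≈ 362 K

The star's surface emits σT_*⁴; at distance d the flux is S = σT_*⁴(R_*/d)².
S = 5.67×10⁻⁸·(10400)⁴·(1.92×10⁸/5.50×10¹⁰)² = 8083 W/m².
For an isothermal sphere T⁴ = (1−a)S/(4σ) = 1.711×10¹⁰ K⁴.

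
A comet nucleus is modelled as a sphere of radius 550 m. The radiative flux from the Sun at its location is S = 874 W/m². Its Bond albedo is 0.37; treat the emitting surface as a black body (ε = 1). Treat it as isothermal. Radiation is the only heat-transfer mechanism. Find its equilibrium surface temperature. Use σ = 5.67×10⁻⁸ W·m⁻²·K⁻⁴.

T ≈ 222 K

At equilibrium, absorbed power = emitted power.
Absorbing cross-section = πr² = 9.503×10⁵ m²; emitting surface = 4πr² = 3.801×10⁶ m² (ratio 4).
(1−a)S·A_cross = εσ·A_surf·T⁴  ⇒  T⁴ = (1−a)S/(4σ).
T⁴ = 0.630·874/(4·5.67×10⁻⁸) = 2.428×10⁹ K⁴.
T = (2.428×10⁹)^(1/4).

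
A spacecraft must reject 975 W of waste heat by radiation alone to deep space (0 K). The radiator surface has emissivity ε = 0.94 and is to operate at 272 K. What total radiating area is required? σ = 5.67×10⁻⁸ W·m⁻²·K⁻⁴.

P = εσA T⁴ ⇒ A = P/(εσT⁴).
T⁴ = 5.474×10⁹ K⁴.
A = 975/(0.94 × 5.67×10⁻⁸ × 5.474×10⁹).

A ≈ 3.34 m²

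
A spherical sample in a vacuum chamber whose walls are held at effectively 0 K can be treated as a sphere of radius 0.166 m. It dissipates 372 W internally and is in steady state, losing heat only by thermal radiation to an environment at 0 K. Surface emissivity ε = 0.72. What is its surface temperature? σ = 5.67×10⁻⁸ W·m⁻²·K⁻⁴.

Steady state: internal power = radiated power, P = εσA T⁴.
Radiating area A = 4πr² = 0.3463 m².
T⁴ = P/(εσA) = 372/(0.72·5.67×10⁻⁸·0.3463) = 2.631×10¹⁰ K⁴.
T = (2.631×10¹⁰)^(1/4).

T ≈ 403 K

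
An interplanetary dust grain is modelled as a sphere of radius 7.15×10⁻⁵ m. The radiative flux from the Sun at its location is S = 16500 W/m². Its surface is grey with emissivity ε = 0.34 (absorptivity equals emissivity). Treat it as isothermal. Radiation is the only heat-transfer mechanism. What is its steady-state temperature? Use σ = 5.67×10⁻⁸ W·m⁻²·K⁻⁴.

T ≈ 519 K

At equilibrium, absorbed power = emitted power.
Absorbing cross-section = πr² = 1.606×10⁻⁸ m²; emitting surface = 4πr² = 6.424×10⁻⁸ m² (ratio 4).
εS·A_cross = εσ·A_surf·T⁴  ⇒  T⁴ = S/(4σ)   (ε cancels).
T⁴ = 16500/(4·5.67×10⁻⁸) = 7.275×10¹⁰ K⁴.
T = (7.275×10¹⁰)^(1/4).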